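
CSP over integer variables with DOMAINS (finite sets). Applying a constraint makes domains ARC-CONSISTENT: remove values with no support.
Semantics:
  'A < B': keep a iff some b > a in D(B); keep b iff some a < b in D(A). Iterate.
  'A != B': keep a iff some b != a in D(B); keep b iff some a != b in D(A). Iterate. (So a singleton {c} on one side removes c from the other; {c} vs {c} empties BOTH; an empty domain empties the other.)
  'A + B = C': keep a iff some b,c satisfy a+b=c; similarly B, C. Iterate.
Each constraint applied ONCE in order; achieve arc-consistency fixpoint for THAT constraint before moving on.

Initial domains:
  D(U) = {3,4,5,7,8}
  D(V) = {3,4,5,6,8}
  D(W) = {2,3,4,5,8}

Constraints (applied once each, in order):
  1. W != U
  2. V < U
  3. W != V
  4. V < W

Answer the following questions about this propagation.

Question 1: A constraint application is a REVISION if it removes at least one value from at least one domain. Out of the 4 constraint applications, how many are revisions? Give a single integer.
Constraint 1 (W != U) on D(W)={2,3,4,5,8} D(U)={3,4,5,7,8}: no change => not a revision
Constraint 2 (V < U) on D(V)={3,4,5,6,8} D(U)={3,4,5,7,8}: V {3,4,5,6,8}->{3,4,5,6}; U {3,4,5,7,8}->{4,5,7,8} => REVISION
Constraint 3 (W != V) on D(W)={2,3,4,5,8} D(V)={3,4,5,6}: no change => not a revision
Constraint 4 (V < W) on D(V)={3,4,5,6} D(W)={2,3,4,5,8}: W {2,3,4,5,8}->{4,5,8} => REVISION
Total revisions = 2

Answer: 2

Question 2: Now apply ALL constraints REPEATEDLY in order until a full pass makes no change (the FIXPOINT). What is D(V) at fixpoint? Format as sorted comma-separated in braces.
Answer: {3,4,5,6}

Derivation:
pass 0 (initial): D(V)={3,4,5,6,8}
pass 1: U {3,4,5,7,8}->{4,5,7,8}; V {3,4,5,6,8}->{3,4,5,6}; W {2,3,4,5,8}->{4,5,8}
pass 2: no change
Fixpoint after 2 passes: D(V) = {3,4,5,6}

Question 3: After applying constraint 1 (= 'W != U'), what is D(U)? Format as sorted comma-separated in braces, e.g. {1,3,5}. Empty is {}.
Answer: {3,4,5,7,8}

Derivation:
Constraint 1 (W != U) on D(W)={2,3,4,5,8} D(U)={3,4,5,7,8}: no change
So after constraint 1: D(U) = {3,4,5,7,8}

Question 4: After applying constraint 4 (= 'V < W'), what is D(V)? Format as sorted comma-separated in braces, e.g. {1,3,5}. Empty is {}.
Answer: {3,4,5,6}

Derivation:
Constraint 1 (W != U) on D(W)={2,3,4,5,8} D(U)={3,4,5,7,8}: no change
Constraint 2 (V < U) on D(V)={3,4,5,6,8} D(U)={3,4,5,7,8}: V {3,4,5,6,8}->{3,4,5,6}; U {3,4,5,7,8}->{4,5,7,8}
Constraint 3 (W != V) on D(W)={2,3,4,5,8} D(V)={3,4,5,6}: no change
Constraint 4 (V < W) on D(V)={3,4,5,6} D(W)={2,3,4,5,8}: W {2,3,4,5,8}->{4,5,8}
So after constraint 4: D(V) = {3,4,5,6}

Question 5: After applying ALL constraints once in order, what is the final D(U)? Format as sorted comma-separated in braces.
Constraint 1 (W != U) on D(W)={2,3,4,5,8} D(U)={3,4,5,7,8}: no change
Constraint 2 (V < U) on D(V)={3,4,5,6,8} D(U)={3,4,5,7,8}: V {3,4,5,6,8}->{3,4,5,6}; U {3,4,5,7,8}->{4,5,7,8}
Constraint 3 (W != V) on D(W)={2,3,4,5,8} D(V)={3,4,5,6}: no change
Constraint 4 (V < W) on D(V)={3,4,5,6} D(W)={2,3,4,5,8}: W {2,3,4,5,8}->{4,5,8}
So after all 4 constraints: D(U) = {4,5,7,8}

Answer: {4,5,7,8}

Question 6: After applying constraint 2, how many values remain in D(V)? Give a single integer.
Answer: 4

Derivation:
Constraint 1 (W != U) on D(W)={2,3,4,5,8} D(U)={3,4,5,7,8}: no change
Constraint 2 (V < U) on D(V)={3,4,5,6,8} D(U)={3,4,5,7,8}: V {3,4,5,6,8}->{3,4,5,6}; U {3,4,5,7,8}->{4,5,7,8}
So after constraint 2: D(V)={3,4,5,6}, size = 4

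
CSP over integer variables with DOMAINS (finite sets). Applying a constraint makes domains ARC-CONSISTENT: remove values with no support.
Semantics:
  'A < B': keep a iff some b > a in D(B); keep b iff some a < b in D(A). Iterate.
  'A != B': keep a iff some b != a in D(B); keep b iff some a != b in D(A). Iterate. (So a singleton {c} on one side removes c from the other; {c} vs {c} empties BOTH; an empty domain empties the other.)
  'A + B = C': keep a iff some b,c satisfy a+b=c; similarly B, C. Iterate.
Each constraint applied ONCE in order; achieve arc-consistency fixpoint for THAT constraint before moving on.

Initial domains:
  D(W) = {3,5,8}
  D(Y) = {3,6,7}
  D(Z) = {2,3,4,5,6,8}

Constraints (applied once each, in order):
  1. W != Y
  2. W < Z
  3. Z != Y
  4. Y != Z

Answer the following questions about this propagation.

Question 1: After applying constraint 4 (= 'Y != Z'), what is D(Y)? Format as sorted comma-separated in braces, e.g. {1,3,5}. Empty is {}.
Answer: {3,6,7}

Derivation:
Constraint 1 (W != Y) on D(W)={3,5,8} D(Y)={3,6,7}: no change
Constraint 2 (W < Z) on D(W)={3,5,8} D(Z)={2,3,4,5,6,8}: W {3,5,8}->{3,5}; Z {2,3,4,5,6,8}->{4,5,6,8}
Constraint 3 (Z != Y) on D(Z)={4,5,6,8} D(Y)={3,6,7}: no change
Constraint 4 (Y != Z) on D(Y)={3,6,7} D(Z)={4,5,6,8}: no change
So after constraint 4: D(Y) = {3,6,7}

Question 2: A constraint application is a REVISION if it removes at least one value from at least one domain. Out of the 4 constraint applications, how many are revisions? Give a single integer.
Answer: 1

Derivation:
Constraint 1 (W != Y) on D(W)={3,5,8} D(Y)={3,6,7}: no change => not a revision
Constraint 2 (W < Z) on D(W)={3,5,8} D(Z)={2,3,4,5,6,8}: W {3,5,8}->{3,5}; Z {2,3,4,5,6,8}->{4,5,6,8} => REVISION
Constraint 3 (Z != Y) on D(Z)={4,5,6,8} D(Y)={3,6,7}: no change => not a revision
Constraint 4 (Y != Z) on D(Y)={3,6,7} D(Z)={4,5,6,8}: no change => not a revision
Total revisions = 1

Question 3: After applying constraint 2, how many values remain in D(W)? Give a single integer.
Constraint 1 (W != Y) on D(W)={3,5,8} D(Y)={3,6,7}: no change
Constraint 2 (W < Z) on D(W)={3,5,8} D(Z)={2,3,4,5,6,8}: W {3,5,8}->{3,5}; Z {2,3,4,5,6,8}->{4,5,6,8}
So after constraint 2: D(W)={3,5}, size = 2

Answer: 2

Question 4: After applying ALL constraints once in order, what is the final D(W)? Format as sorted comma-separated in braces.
Constraint 1 (W != Y) on D(W)={3,5,8} D(Y)={3,6,7}: no change
Constraint 2 (W < Z) on D(W)={3,5,8} D(Z)={2,3,4,5,6,8}: W {3,5,8}->{3,5}; Z {2,3,4,5,6,8}->{4,5,6,8}
Constraint 3 (Z != Y) on D(Z)={4,5,6,8} D(Y)={3,6,7}: no change
Constraint 4 (Y != Z) on D(Y)={3,6,7} D(Z)={4,5,6,8}: no change
So after all 4 constraints: D(W) = {3,5}

Answer: {3,5}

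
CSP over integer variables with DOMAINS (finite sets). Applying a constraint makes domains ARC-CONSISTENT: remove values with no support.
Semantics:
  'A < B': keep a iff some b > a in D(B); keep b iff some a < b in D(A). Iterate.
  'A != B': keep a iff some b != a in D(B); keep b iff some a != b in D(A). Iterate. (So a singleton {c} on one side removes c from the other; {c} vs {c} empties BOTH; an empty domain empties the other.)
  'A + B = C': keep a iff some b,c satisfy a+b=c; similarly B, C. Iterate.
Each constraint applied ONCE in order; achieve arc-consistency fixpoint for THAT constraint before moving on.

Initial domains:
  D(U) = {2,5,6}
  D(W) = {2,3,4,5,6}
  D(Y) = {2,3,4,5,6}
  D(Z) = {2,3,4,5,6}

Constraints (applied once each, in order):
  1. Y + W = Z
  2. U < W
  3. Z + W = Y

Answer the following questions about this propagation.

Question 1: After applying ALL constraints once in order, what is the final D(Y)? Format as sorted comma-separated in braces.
Constraint 1 (Y + W = Z) on D(Y)={2,3,4,5,6} D(W)={2,3,4,5,6} D(Z)={2,3,4,5,6}: Y {2,3,4,5,6}->{2,3,4}; W {2,3,4,5,6}->{2,3,4}; Z {2,3,4,5,6}->{4,5,6}
Constraint 2 (U < W) on D(U)={2,5,6} D(W)={2,3,4}: U {2,5,6}->{2}; W {2,3,4}->{3,4}
Constraint 3 (Z + W = Y) on D(Z)={4,5,6} D(W)={3,4} D(Y)={2,3,4}: Z {4,5,6}->{}; W {3,4}->{}; Y {2,3,4}->{}
So after all 3 constraints: D(Y) = {}

Answer: {}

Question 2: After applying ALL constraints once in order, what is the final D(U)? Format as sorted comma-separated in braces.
Constraint 1 (Y + W = Z) on D(Y)={2,3,4,5,6} D(W)={2,3,4,5,6} D(Z)={2,3,4,5,6}: Y {2,3,4,5,6}->{2,3,4}; W {2,3,4,5,6}->{2,3,4}; Z {2,3,4,5,6}->{4,5,6}
Constraint 2 (U < W) on D(U)={2,5,6} D(W)={2,3,4}: U {2,5,6}->{2}; W {2,3,4}->{3,4}
Constraint 3 (Z + W = Y) on D(Z)={4,5,6} D(W)={3,4} D(Y)={2,3,4}: Z {4,5,6}->{}; W {3,4}->{}; Y {2,3,4}->{}
So after all 3 constraints: D(U) = {2}

Answer: {2}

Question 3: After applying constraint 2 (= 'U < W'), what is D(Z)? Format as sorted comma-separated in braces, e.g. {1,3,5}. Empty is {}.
Constraint 1 (Y + W = Z) on D(Y)={2,3,4,5,6} D(W)={2,3,4,5,6} D(Z)={2,3,4,5,6}: Y {2,3,4,5,6}->{2,3,4}; W {2,3,4,5,6}->{2,3,4}; Z {2,3,4,5,6}->{4,5,6}
Constraint 2 (U < W) on D(U)={2,5,6} D(W)={2,3,4}: U {2,5,6}->{2}; W {2,3,4}->{3,4}
So after constraint 2: D(Z) = {4,5,6}

Answer: {4,5,6}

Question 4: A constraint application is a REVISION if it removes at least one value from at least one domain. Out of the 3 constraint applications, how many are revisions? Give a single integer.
Answer: 3

Derivation:
Constraint 1 (Y + W = Z) on D(Y)={2,3,4,5,6} D(W)={2,3,4,5,6} D(Z)={2,3,4,5,6}: Y {2,3,4,5,6}->{2,3,4}; W {2,3,4,5,6}->{2,3,4}; Z {2,3,4,5,6}->{4,5,6} => REVISION
Constraint 2 (U < W) on D(U)={2,5,6} D(W)={2,3,4}: U {2,5,6}->{2}; W {2,3,4}->{3,4} => REVISION
Constraint 3 (Z + W = Y) on D(Z)={4,5,6} D(W)={3,4} D(Y)={2,3,4}: Z {4,5,6}->{}; W {3,4}->{}; Y {2,3,4}->{} => REVISION
Total revisions = 3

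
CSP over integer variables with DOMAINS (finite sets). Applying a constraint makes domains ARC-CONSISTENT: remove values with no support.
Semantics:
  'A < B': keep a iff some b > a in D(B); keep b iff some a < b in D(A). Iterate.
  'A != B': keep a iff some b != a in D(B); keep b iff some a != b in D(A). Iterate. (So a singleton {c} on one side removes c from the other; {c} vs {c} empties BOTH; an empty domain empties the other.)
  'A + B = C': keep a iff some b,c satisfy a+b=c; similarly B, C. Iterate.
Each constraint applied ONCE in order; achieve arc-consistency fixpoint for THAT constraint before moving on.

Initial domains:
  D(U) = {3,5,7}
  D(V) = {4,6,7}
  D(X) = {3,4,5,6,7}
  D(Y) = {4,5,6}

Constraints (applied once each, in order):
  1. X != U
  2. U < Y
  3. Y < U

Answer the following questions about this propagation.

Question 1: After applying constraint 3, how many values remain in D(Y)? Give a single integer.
Answer: 1

Derivation:
Constraint 1 (X != U) on D(X)={3,4,5,6,7} D(U)={3,5,7}: no change
Constraint 2 (U < Y) on D(U)={3,5,7} D(Y)={4,5,6}: U {3,5,7}->{3,5}
Constraint 3 (Y < U) on D(Y)={4,5,6} D(U)={3,5}: Y {4,5,6}->{4}; U {3,5}->{5}
So after constraint 3: D(Y)={4}, size = 1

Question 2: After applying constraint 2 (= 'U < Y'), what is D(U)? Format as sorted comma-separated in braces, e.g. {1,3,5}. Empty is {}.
Answer: {3,5}

Derivation:
Constraint 1 (X != U) on D(X)={3,4,5,6,7} D(U)={3,5,7}: no change
Constraint 2 (U < Y) on D(U)={3,5,7} D(Y)={4,5,6}: U {3,5,7}->{3,5}
So after constraint 2: D(U) = {3,5}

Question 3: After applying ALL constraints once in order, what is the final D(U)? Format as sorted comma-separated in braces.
Constraint 1 (X != U) on D(X)={3,4,5,6,7} D(U)={3,5,7}: no change
Constraint 2 (U < Y) on D(U)={3,5,7} D(Y)={4,5,6}: U {3,5,7}->{3,5}
Constraint 3 (Y < U) on D(Y)={4,5,6} D(U)={3,5}: Y {4,5,6}->{4}; U {3,5}->{5}
So after all 3 constraints: D(U) = {5}

Answer: {5}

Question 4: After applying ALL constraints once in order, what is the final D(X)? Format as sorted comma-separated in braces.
Answer: {3,4,5,6,7}

Derivation:
Constraint 1 (X != U) on D(X)={3,4,5,6,7} D(U)={3,5,7}: no change
Constraint 2 (U < Y) on D(U)={3,5,7} D(Y)={4,5,6}: U {3,5,7}->{3,5}
Constraint 3 (Y < U) on D(Y)={4,5,6} D(U)={3,5}: Y {4,5,6}->{4}; U {3,5}->{5}
So after all 3 constraints: D(X) = {3,4,5,6,7}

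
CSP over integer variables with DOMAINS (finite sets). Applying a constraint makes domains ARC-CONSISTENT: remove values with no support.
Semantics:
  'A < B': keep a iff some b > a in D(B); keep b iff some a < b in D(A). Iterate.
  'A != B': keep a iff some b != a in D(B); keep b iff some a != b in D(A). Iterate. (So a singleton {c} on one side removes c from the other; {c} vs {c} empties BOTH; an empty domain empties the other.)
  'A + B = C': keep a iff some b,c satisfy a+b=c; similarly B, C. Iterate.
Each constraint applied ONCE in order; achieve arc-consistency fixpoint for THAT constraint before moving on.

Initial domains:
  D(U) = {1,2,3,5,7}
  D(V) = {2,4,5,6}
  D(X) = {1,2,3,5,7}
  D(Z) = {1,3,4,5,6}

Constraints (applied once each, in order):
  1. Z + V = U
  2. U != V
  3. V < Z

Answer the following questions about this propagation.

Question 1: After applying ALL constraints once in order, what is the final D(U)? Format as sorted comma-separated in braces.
Constraint 1 (Z + V = U) on D(Z)={1,3,4,5,6} D(V)={2,4,5,6} D(U)={1,2,3,5,7}: Z {1,3,4,5,6}->{1,3,5}; V {2,4,5,6}->{2,4,6}; U {1,2,3,5,7}->{3,5,7}
Constraint 2 (U != V) on D(U)={3,5,7} D(V)={2,4,6}: no change
Constraint 3 (V < Z) on D(V)={2,4,6} D(Z)={1,3,5}: V {2,4,6}->{2,4}; Z {1,3,5}->{3,5}
So after all 3 constraints: D(U) = {3,5,7}

Answer: {3,5,7}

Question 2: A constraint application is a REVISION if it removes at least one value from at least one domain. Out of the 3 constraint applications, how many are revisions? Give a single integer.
Constraint 1 (Z + V = U) on D(Z)={1,3,4,5,6} D(V)={2,4,5,6} D(U)={1,2,3,5,7}: Z {1,3,4,5,6}->{1,3,5}; V {2,4,5,6}->{2,4,6}; U {1,2,3,5,7}->{3,5,7} => REVISION
Constraint 2 (U != V) on D(U)={3,5,7} D(V)={2,4,6}: no change => not a revision
Constraint 3 (V < Z) on D(V)={2,4,6} D(Z)={1,3,5}: V {2,4,6}->{2,4}; Z {1,3,5}->{3,5} => REVISION
Total revisions = 2

Answer: 2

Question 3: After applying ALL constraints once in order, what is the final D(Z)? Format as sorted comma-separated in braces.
Answer: {3,5}

Derivation:
Constraint 1 (Z + V = U) on D(Z)={1,3,4,5,6} D(V)={2,4,5,6} D(U)={1,2,3,5,7}: Z {1,3,4,5,6}->{1,3,5}; V {2,4,5,6}->{2,4,6}; U {1,2,3,5,7}->{3,5,7}
Constraint 2 (U != V) on D(U)={3,5,7} D(V)={2,4,6}: no change
Constraint 3 (V < Z) on D(V)={2,4,6} D(Z)={1,3,5}: V {2,4,6}->{2,4}; Z {1,3,5}->{3,5}
So after all 3 constraints: D(Z) = {3,5}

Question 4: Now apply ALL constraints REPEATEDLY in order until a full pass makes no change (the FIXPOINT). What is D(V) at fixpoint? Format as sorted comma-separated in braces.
pass 0 (initial): D(V)={2,4,5,6}
pass 1: U {1,2,3,5,7}->{3,5,7}; V {2,4,5,6}->{2,4}; Z {1,3,4,5,6}->{3,5}
pass 2: U {3,5,7}->{5,7}
pass 3: no change
Fixpoint after 3 passes: D(V) = {2,4}

Answer: {2,4}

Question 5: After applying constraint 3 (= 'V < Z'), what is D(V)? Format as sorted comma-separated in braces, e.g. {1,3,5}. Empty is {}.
Answer: {2,4}

Derivation:
Constraint 1 (Z + V = U) on D(Z)={1,3,4,5,6} D(V)={2,4,5,6} D(U)={1,2,3,5,7}: Z {1,3,4,5,6}->{1,3,5}; V {2,4,5,6}->{2,4,6}; U {1,2,3,5,7}->{3,5,7}
Constraint 2 (U != V) on D(U)={3,5,7} D(V)={2,4,6}: no change
Constraint 3 (V < Z) on D(V)={2,4,6} D(Z)={1,3,5}: V {2,4,6}->{2,4}; Z {1,3,5}->{3,5}
So after constraint 3: D(V) = {2,4}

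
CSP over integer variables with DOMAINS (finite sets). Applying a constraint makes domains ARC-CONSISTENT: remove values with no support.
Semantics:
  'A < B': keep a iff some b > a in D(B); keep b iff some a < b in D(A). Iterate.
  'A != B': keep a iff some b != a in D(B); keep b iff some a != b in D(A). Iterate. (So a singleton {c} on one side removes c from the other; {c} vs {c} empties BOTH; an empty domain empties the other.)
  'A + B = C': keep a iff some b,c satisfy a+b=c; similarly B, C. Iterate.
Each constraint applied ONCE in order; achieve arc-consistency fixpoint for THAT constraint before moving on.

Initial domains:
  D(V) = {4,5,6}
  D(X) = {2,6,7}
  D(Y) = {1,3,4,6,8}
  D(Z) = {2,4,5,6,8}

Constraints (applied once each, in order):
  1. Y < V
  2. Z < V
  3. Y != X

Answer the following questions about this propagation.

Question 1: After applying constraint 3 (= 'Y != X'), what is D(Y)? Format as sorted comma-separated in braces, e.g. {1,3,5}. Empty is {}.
Constraint 1 (Y < V) on D(Y)={1,3,4,6,8} D(V)={4,5,6}: Y {1,3,4,6,8}->{1,3,4}
Constraint 2 (Z < V) on D(Z)={2,4,5,6,8} D(V)={4,5,6}: Z {2,4,5,6,8}->{2,4,5}
Constraint 3 (Y != X) on D(Y)={1,3,4} D(X)={2,6,7}: no change
So after constraint 3: D(Y) = {1,3,4}

Answer: {1,3,4}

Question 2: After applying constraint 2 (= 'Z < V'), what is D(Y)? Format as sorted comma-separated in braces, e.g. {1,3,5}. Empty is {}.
Constraint 1 (Y < V) on D(Y)={1,3,4,6,8} D(V)={4,5,6}: Y {1,3,4,6,8}->{1,3,4}
Constraint 2 (Z < V) on D(Z)={2,4,5,6,8} D(V)={4,5,6}: Z {2,4,5,6,8}->{2,4,5}
So after constraint 2: D(Y) = {1,3,4}

Answer: {1,3,4}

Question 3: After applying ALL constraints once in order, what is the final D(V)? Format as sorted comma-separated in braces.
Answer: {4,5,6}

Derivation:
Constraint 1 (Y < V) on D(Y)={1,3,4,6,8} D(V)={4,5,6}: Y {1,3,4,6,8}->{1,3,4}
Constraint 2 (Z < V) on D(Z)={2,4,5,6,8} D(V)={4,5,6}: Z {2,4,5,6,8}->{2,4,5}
Constraint 3 (Y != X) on D(Y)={1,3,4} D(X)={2,6,7}: no change
So after all 3 constraints: D(V) = {4,5,6}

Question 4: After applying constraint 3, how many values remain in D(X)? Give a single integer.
Constraint 1 (Y < V) on D(Y)={1,3,4,6,8} D(V)={4,5,6}: Y {1,3,4,6,8}->{1,3,4}
Constraint 2 (Z < V) on D(Z)={2,4,5,6,8} D(V)={4,5,6}: Z {2,4,5,6,8}->{2,4,5}
Constraint 3 (Y != X) on D(Y)={1,3,4} D(X)={2,6,7}: no change
So after constraint 3: D(X)={2,6,7}, size = 3

Answer: 3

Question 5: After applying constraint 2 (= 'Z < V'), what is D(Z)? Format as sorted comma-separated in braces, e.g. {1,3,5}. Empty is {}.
Constraint 1 (Y < V) on D(Y)={1,3,4,6,8} D(V)={4,5,6}: Y {1,3,4,6,8}->{1,3,4}
Constraint 2 (Z < V) on D(Z)={2,4,5,6,8} D(V)={4,5,6}: Z {2,4,5,6,8}->{2,4,5}
So after constraint 2: D(Z) = {2,4,5}

Answer: {2,4,5}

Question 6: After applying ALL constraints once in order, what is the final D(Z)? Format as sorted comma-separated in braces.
Constraint 1 (Y < V) on D(Y)={1,3,4,6,8} D(V)={4,5,6}: Y {1,3,4,6,8}->{1,3,4}
Constraint 2 (Z < V) on D(Z)={2,4,5,6,8} D(V)={4,5,6}: Z {2,4,5,6,8}->{2,4,5}
Constraint 3 (Y != X) on D(Y)={1,3,4} D(X)={2,6,7}: no change
So after all 3 constraints: D(Z) = {2,4,5}

Answer: {2,4,5}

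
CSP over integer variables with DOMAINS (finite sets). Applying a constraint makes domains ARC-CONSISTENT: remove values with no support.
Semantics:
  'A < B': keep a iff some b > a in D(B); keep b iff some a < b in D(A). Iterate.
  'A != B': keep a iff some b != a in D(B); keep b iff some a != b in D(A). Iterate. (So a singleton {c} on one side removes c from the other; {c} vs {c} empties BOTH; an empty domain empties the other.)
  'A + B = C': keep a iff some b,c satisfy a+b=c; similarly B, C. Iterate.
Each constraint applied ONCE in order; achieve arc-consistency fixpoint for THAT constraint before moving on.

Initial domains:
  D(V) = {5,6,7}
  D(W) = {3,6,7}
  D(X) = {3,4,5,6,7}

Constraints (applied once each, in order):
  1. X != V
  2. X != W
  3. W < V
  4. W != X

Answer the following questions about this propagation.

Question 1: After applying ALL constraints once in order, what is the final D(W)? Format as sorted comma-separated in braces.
Constraint 1 (X != V) on D(X)={3,4,5,6,7} D(V)={5,6,7}: no change
Constraint 2 (X != W) on D(X)={3,4,5,6,7} D(W)={3,6,7}: no change
Constraint 3 (W < V) on D(W)={3,6,7} D(V)={5,6,7}: W {3,6,7}->{3,6}
Constraint 4 (W != X) on D(W)={3,6} D(X)={3,4,5,6,7}: no change
So after all 4 constraints: D(W) = {3,6}

Answer: {3,6}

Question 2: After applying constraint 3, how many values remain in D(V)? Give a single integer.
Constraint 1 (X != V) on D(X)={3,4,5,6,7} D(V)={5,6,7}: no change
Constraint 2 (X != W) on D(X)={3,4,5,6,7} D(W)={3,6,7}: no change
Constraint 3 (W < V) on D(W)={3,6,7} D(V)={5,6,7}: W {3,6,7}->{3,6}
So after constraint 3: D(V)={5,6,7}, size = 3

Answer: 3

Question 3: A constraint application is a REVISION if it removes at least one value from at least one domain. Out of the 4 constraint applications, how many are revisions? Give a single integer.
Constraint 1 (X != V) on D(X)={3,4,5,6,7} D(V)={5,6,7}: no change => not a revision
Constraint 2 (X != W) on D(X)={3,4,5,6,7} D(W)={3,6,7}: no change => not a revision
Constraint 3 (W < V) on D(W)={3,6,7} D(V)={5,6,7}: W {3,6,7}->{3,6} => REVISION
Constraint 4 (W != X) on D(W)={3,6} D(X)={3,4,5,6,7}: no change => not a revision
Total revisions = 1

Answer: 1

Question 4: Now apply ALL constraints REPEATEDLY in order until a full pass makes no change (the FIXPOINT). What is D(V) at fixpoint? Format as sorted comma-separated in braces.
Answer: {5,6,7}

Derivation:
pass 0 (initial): D(V)={5,6,7}
pass 1: W {3,6,7}->{3,6}
pass 2: no change
Fixpoint after 2 passes: D(V) = {5,6,7}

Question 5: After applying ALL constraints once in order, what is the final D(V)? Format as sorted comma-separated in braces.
Answer: {5,6,7}

Derivation:
Constraint 1 (X != V) on D(X)={3,4,5,6,7} D(V)={5,6,7}: no change
Constraint 2 (X != W) on D(X)={3,4,5,6,7} D(W)={3,6,7}: no change
Constraint 3 (W < V) on D(W)={3,6,7} D(V)={5,6,7}: W {3,6,7}->{3,6}
Constraint 4 (W != X) on D(W)={3,6} D(X)={3,4,5,6,7}: no change
So after all 4 constraints: D(V) = {5,6,7}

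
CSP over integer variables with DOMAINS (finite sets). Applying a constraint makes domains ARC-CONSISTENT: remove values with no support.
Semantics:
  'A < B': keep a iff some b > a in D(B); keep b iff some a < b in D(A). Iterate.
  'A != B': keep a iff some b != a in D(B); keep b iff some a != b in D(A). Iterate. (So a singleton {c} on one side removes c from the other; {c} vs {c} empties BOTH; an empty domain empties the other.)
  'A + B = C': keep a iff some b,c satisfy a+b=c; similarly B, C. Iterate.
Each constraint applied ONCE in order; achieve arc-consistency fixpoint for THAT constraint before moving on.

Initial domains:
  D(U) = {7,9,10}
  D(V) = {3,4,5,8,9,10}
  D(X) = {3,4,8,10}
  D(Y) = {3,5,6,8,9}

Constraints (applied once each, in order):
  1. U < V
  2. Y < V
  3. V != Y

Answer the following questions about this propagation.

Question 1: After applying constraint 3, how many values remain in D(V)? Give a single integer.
Constraint 1 (U < V) on D(U)={7,9,10} D(V)={3,4,5,8,9,10}: U {7,9,10}->{7,9}; V {3,4,5,8,9,10}->{8,9,10}
Constraint 2 (Y < V) on D(Y)={3,5,6,8,9} D(V)={8,9,10}: no change
Constraint 3 (V != Y) on D(V)={8,9,10} D(Y)={3,5,6,8,9}: no change
So after constraint 3: D(V)={8,9,10}, size = 3

Answer: 3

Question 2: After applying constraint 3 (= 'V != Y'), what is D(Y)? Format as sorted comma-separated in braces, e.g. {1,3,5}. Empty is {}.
Constraint 1 (U < V) on D(U)={7,9,10} D(V)={3,4,5,8,9,10}: U {7,9,10}->{7,9}; V {3,4,5,8,9,10}->{8,9,10}
Constraint 2 (Y < V) on D(Y)={3,5,6,8,9} D(V)={8,9,10}: no change
Constraint 3 (V != Y) on D(V)={8,9,10} D(Y)={3,5,6,8,9}: no change
So after constraint 3: D(Y) = {3,5,6,8,9}

Answer: {3,5,6,8,9}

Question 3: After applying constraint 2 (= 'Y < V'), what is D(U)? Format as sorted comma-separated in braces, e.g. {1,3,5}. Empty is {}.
Answer: {7,9}

Derivation:
Constraint 1 (U < V) on D(U)={7,9,10} D(V)={3,4,5,8,9,10}: U {7,9,10}->{7,9}; V {3,4,5,8,9,10}->{8,9,10}
Constraint 2 (Y < V) on D(Y)={3,5,6,8,9} D(V)={8,9,10}: no change
So after constraint 2: D(U) = {7,9}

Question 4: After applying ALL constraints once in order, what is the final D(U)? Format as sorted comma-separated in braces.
Answer: {7,9}

Derivation:
Constraint 1 (U < V) on D(U)={7,9,10} D(V)={3,4,5,8,9,10}: U {7,9,10}->{7,9}; V {3,4,5,8,9,10}->{8,9,10}
Constraint 2 (Y < V) on D(Y)={3,5,6,8,9} D(V)={8,9,10}: no change
Constraint 3 (V != Y) on D(V)={8,9,10} D(Y)={3,5,6,8,9}: no change
So after all 3 constraints: D(U) = {7,9}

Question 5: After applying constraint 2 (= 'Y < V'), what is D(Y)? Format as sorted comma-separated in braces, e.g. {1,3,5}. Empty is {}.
Answer: {3,5,6,8,9}

Derivation:
Constraint 1 (U < V) on D(U)={7,9,10} D(V)={3,4,5,8,9,10}: U {7,9,10}->{7,9}; V {3,4,5,8,9,10}->{8,9,10}
Constraint 2 (Y < V) on D(Y)={3,5,6,8,9} D(V)={8,9,10}: no change
So after constraint 2: D(Y) = {3,5,6,8,9}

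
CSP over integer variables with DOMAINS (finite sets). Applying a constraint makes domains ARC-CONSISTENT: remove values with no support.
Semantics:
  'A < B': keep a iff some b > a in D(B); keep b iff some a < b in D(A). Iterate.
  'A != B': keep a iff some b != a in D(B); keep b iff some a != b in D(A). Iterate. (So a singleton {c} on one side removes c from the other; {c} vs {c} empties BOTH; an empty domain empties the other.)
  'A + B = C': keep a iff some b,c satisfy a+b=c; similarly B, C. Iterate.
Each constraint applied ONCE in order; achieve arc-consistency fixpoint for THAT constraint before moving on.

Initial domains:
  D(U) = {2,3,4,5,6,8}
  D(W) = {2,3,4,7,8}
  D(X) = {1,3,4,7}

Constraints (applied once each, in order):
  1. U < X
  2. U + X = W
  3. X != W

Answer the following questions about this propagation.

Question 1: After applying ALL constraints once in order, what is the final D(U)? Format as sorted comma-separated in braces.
Constraint 1 (U < X) on D(U)={2,3,4,5,6,8} D(X)={1,3,4,7}: U {2,3,4,5,6,8}->{2,3,4,5,6}; X {1,3,4,7}->{3,4,7}
Constraint 2 (U + X = W) on D(U)={2,3,4,5,6} D(X)={3,4,7} D(W)={2,3,4,7,8}: U {2,3,4,5,6}->{3,4,5}; X {3,4,7}->{3,4}; W {2,3,4,7,8}->{7,8}
Constraint 3 (X != W) on D(X)={3,4} D(W)={7,8}: no change
So after all 3 constraints: D(U) = {3,4,5}

Answer: {3,4,5}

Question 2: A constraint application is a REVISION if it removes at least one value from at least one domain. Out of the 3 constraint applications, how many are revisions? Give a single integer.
Answer: 2

Derivation:
Constraint 1 (U < X) on D(U)={2,3,4,5,6,8} D(X)={1,3,4,7}: U {2,3,4,5,6,8}->{2,3,4,5,6}; X {1,3,4,7}->{3,4,7} => REVISION
Constraint 2 (U + X = W) on D(U)={2,3,4,5,6} D(X)={3,4,7} D(W)={2,3,4,7,8}: U {2,3,4,5,6}->{3,4,5}; X {3,4,7}->{3,4}; W {2,3,4,7,8}->{7,8} => REVISION
Constraint 3 (X != W) on D(X)={3,4} D(W)={7,8}: no change => not a revision
Total revisions = 2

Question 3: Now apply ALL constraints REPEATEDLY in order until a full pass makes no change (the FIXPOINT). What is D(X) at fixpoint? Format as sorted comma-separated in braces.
pass 0 (initial): D(X)={1,3,4,7}
pass 1: U {2,3,4,5,6,8}->{3,4,5}; W {2,3,4,7,8}->{7,8}; X {1,3,4,7}->{3,4}
pass 2: U {3,4,5}->{3}; W {7,8}->{7}; X {3,4}->{4}
pass 3: no change
Fixpoint after 3 passes: D(X) = {4}

Answer: {4}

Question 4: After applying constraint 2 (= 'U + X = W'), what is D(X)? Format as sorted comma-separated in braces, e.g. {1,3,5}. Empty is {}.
Answer: {3,4}

Derivation:
Constraint 1 (U < X) on D(U)={2,3,4,5,6,8} D(X)={1,3,4,7}: U {2,3,4,5,6,8}->{2,3,4,5,6}; X {1,3,4,7}->{3,4,7}
Constraint 2 (U + X = W) on D(U)={2,3,4,5,6} D(X)={3,4,7} D(W)={2,3,4,7,8}: U {2,3,4,5,6}->{3,4,5}; X {3,4,7}->{3,4}; W {2,3,4,7,8}->{7,8}
So after constraint 2: D(X) = {3,4}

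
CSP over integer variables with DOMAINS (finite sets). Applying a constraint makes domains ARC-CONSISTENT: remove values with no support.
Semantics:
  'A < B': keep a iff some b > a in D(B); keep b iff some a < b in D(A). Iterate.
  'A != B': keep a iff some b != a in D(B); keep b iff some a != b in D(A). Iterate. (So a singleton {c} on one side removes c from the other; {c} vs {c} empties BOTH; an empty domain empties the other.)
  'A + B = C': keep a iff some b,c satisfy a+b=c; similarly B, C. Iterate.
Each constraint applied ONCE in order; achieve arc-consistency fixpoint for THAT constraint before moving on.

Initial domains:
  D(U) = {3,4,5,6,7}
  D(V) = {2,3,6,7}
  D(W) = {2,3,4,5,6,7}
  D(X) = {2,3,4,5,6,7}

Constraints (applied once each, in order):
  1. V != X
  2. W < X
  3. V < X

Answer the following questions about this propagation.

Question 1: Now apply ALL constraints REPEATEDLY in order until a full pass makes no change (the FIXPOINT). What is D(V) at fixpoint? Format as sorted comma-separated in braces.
Answer: {2,3,6}

Derivation:
pass 0 (initial): D(V)={2,3,6,7}
pass 1: V {2,3,6,7}->{2,3,6}; W {2,3,4,5,6,7}->{2,3,4,5,6}; X {2,3,4,5,6,7}->{3,4,5,6,7}
pass 2: no change
Fixpoint after 2 passes: D(V) = {2,3,6}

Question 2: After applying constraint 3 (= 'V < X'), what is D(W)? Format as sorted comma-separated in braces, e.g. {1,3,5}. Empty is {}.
Constraint 1 (V != X) on D(V)={2,3,6,7} D(X)={2,3,4,5,6,7}: no change
Constraint 2 (W < X) on D(W)={2,3,4,5,6,7} D(X)={2,3,4,5,6,7}: W {2,3,4,5,6,7}->{2,3,4,5,6}; X {2,3,4,5,6,7}->{3,4,5,6,7}
Constraint 3 (V < X) on D(V)={2,3,6,7} D(X)={3,4,5,6,7}: V {2,3,6,7}->{2,3,6}
So after constraint 3: D(W) = {2,3,4,5,6}

Answer: {2,3,4,5,6}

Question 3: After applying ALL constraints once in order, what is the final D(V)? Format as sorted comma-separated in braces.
Answer: {2,3,6}

Derivation:
Constraint 1 (V != X) on D(V)={2,3,6,7} D(X)={2,3,4,5,6,7}: no change
Constraint 2 (W < X) on D(W)={2,3,4,5,6,7} D(X)={2,3,4,5,6,7}: W {2,3,4,5,6,7}->{2,3,4,5,6}; X {2,3,4,5,6,7}->{3,4,5,6,7}
Constraint 3 (V < X) on D(V)={2,3,6,7} D(X)={3,4,5,6,7}: V {2,3,6,7}->{2,3,6}
So after all 3 constraints: D(V) = {2,3,6}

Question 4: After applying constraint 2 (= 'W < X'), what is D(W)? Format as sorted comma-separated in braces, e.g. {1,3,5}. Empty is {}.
Answer: {2,3,4,5,6}

Derivation:
Constraint 1 (V != X) on D(V)={2,3,6,7} D(X)={2,3,4,5,6,7}: no change
Constraint 2 (W < X) on D(W)={2,3,4,5,6,7} D(X)={2,3,4,5,6,7}: W {2,3,4,5,6,7}->{2,3,4,5,6}; X {2,3,4,5,6,7}->{3,4,5,6,7}
So after constraint 2: D(W) = {2,3,4,5,6}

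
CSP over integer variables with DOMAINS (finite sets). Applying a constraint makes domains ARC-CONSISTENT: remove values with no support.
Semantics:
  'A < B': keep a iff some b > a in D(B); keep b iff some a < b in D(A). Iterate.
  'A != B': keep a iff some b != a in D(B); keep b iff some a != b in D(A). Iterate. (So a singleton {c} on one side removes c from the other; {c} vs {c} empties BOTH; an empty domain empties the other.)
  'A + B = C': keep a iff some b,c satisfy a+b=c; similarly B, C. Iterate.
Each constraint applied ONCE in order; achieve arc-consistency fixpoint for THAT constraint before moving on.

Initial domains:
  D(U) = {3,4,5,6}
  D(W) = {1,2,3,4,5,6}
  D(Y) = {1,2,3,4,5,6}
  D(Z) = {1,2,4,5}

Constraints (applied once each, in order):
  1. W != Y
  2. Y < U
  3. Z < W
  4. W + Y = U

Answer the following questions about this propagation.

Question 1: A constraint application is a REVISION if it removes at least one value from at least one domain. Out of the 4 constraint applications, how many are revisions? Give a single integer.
Constraint 1 (W != Y) on D(W)={1,2,3,4,5,6} D(Y)={1,2,3,4,5,6}: no change => not a revision
Constraint 2 (Y < U) on D(Y)={1,2,3,4,5,6} D(U)={3,4,5,6}: Y {1,2,3,4,5,6}->{1,2,3,4,5} => REVISION
Constraint 3 (Z < W) on D(Z)={1,2,4,5} D(W)={1,2,3,4,5,6}: W {1,2,3,4,5,6}->{2,3,4,5,6} => REVISION
Constraint 4 (W + Y = U) on D(W)={2,3,4,5,6} D(Y)={1,2,3,4,5} D(U)={3,4,5,6}: W {2,3,4,5,6}->{2,3,4,5}; Y {1,2,3,4,5}->{1,2,3,4} => REVISION
Total revisions = 3

Answer: 3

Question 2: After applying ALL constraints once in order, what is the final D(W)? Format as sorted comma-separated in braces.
Constraint 1 (W != Y) on D(W)={1,2,3,4,5,6} D(Y)={1,2,3,4,5,6}: no change
Constraint 2 (Y < U) on D(Y)={1,2,3,4,5,6} D(U)={3,4,5,6}: Y {1,2,3,4,5,6}->{1,2,3,4,5}
Constraint 3 (Z < W) on D(Z)={1,2,4,5} D(W)={1,2,3,4,5,6}: W {1,2,3,4,5,6}->{2,3,4,5,6}
Constraint 4 (W + Y = U) on D(W)={2,3,4,5,6} D(Y)={1,2,3,4,5} D(U)={3,4,5,6}: W {2,3,4,5,6}->{2,3,4,5}; Y {1,2,3,4,5}->{1,2,3,4}
So after all 4 constraints: D(W) = {2,3,4,5}

Answer: {2,3,4,5}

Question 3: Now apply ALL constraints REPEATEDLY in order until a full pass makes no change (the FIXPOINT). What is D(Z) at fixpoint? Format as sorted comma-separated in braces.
pass 0 (initial): D(Z)={1,2,4,5}
pass 1: W {1,2,3,4,5,6}->{2,3,4,5}; Y {1,2,3,4,5,6}->{1,2,3,4}
pass 2: Z {1,2,4,5}->{1,2,4}
pass 3: no change
Fixpoint after 3 passes: D(Z) = {1,2,4}

Answer: {1,2,4}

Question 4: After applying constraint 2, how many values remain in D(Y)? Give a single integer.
Answer: 5

Derivation:
Constraint 1 (W != Y) on D(W)={1,2,3,4,5,6} D(Y)={1,2,3,4,5,6}: no change
Constraint 2 (Y < U) on D(Y)={1,2,3,4,5,6} D(U)={3,4,5,6}: Y {1,2,3,4,5,6}->{1,2,3,4,5}
So after constraint 2: D(Y)={1,2,3,4,5}, size = 5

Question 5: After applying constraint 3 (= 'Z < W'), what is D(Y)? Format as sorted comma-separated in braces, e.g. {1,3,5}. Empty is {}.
Constraint 1 (W != Y) on D(W)={1,2,3,4,5,6} D(Y)={1,2,3,4,5,6}: no change
Constraint 2 (Y < U) on D(Y)={1,2,3,4,5,6} D(U)={3,4,5,6}: Y {1,2,3,4,5,6}->{1,2,3,4,5}
Constraint 3 (Z < W) on D(Z)={1,2,4,5} D(W)={1,2,3,4,5,6}: W {1,2,3,4,5,6}->{2,3,4,5,6}
So after constraint 3: D(Y) = {1,2,3,4,5}

Answer: {1,2,3,4,5}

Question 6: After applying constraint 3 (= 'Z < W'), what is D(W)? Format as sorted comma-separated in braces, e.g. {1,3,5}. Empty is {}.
Constraint 1 (W != Y) on D(W)={1,2,3,4,5,6} D(Y)={1,2,3,4,5,6}: no change
Constraint 2 (Y < U) on D(Y)={1,2,3,4,5,6} D(U)={3,4,5,6}: Y {1,2,3,4,5,6}->{1,2,3,4,5}
Constraint 3 (Z < W) on D(Z)={1,2,4,5} D(W)={1,2,3,4,5,6}: W {1,2,3,4,5,6}->{2,3,4,5,6}
So after constraint 3: D(W) = {2,3,4,5,6}

Answer: {2,3,4,5,6}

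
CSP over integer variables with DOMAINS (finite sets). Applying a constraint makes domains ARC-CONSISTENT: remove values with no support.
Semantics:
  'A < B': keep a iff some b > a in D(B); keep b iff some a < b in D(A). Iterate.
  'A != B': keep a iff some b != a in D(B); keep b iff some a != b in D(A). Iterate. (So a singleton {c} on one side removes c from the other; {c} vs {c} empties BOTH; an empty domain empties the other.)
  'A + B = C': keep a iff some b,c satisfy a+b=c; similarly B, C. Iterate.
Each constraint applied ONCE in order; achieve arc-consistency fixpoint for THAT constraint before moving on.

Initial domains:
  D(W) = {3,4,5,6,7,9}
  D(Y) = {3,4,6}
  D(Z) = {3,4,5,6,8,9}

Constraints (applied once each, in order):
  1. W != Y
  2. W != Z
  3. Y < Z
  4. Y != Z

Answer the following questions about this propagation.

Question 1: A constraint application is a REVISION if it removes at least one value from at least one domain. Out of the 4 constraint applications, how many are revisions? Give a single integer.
Answer: 1

Derivation:
Constraint 1 (W != Y) on D(W)={3,4,5,6,7,9} D(Y)={3,4,6}: no change => not a revision
Constraint 2 (W != Z) on D(W)={3,4,5,6,7,9} D(Z)={3,4,5,6,8,9}: no change => not a revision
Constraint 3 (Y < Z) on D(Y)={3,4,6} D(Z)={3,4,5,6,8,9}: Z {3,4,5,6,8,9}->{4,5,6,8,9} => REVISION
Constraint 4 (Y != Z) on D(Y)={3,4,6} D(Z)={4,5,6,8,9}: no change => not a revision
Total revisions = 1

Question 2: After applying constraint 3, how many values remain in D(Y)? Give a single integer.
Answer: 3

Derivation:
Constraint 1 (W != Y) on D(W)={3,4,5,6,7,9} D(Y)={3,4,6}: no change
Constraint 2 (W != Z) on D(W)={3,4,5,6,7,9} D(Z)={3,4,5,6,8,9}: no change
Constraint 3 (Y < Z) on D(Y)={3,4,6} D(Z)={3,4,5,6,8,9}: Z {3,4,5,6,8,9}->{4,5,6,8,9}
So after constraint 3: D(Y)={3,4,6}, size = 3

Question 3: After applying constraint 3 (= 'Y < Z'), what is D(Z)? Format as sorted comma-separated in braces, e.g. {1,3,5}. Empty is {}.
Constraint 1 (W != Y) on D(W)={3,4,5,6,7,9} D(Y)={3,4,6}: no change
Constraint 2 (W != Z) on D(W)={3,4,5,6,7,9} D(Z)={3,4,5,6,8,9}: no change
Constraint 3 (Y < Z) on D(Y)={3,4,6} D(Z)={3,4,5,6,8,9}: Z {3,4,5,6,8,9}->{4,5,6,8,9}
So after constraint 3: D(Z) = {4,5,6,8,9}

Answer: {4,5,6,8,9}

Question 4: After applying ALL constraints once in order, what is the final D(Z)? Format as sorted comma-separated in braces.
Constraint 1 (W != Y) on D(W)={3,4,5,6,7,9} D(Y)={3,4,6}: no change
Constraint 2 (W != Z) on D(W)={3,4,5,6,7,9} D(Z)={3,4,5,6,8,9}: no change
Constraint 3 (Y < Z) on D(Y)={3,4,6} D(Z)={3,4,5,6,8,9}: Z {3,4,5,6,8,9}->{4,5,6,8,9}
Constraint 4 (Y != Z) on D(Y)={3,4,6} D(Z)={4,5,6,8,9}: no change
So after all 4 constraints: D(Z) = {4,5,6,8,9}

Answer: {4,5,6,8,9}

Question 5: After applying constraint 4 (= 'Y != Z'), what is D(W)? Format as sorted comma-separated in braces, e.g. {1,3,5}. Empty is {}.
Answer: {3,4,5,6,7,9}

Derivation:
Constraint 1 (W != Y) on D(W)={3,4,5,6,7,9} D(Y)={3,4,6}: no change
Constraint 2 (W != Z) on D(W)={3,4,5,6,7,9} D(Z)={3,4,5,6,8,9}: no change
Constraint 3 (Y < Z) on D(Y)={3,4,6} D(Z)={3,4,5,6,8,9}: Z {3,4,5,6,8,9}->{4,5,6,8,9}
Constraint 4 (Y != Z) on D(Y)={3,4,6} D(Z)={4,5,6,8,9}: no change
So after constraint 4: D(W) = {3,4,5,6,7,9}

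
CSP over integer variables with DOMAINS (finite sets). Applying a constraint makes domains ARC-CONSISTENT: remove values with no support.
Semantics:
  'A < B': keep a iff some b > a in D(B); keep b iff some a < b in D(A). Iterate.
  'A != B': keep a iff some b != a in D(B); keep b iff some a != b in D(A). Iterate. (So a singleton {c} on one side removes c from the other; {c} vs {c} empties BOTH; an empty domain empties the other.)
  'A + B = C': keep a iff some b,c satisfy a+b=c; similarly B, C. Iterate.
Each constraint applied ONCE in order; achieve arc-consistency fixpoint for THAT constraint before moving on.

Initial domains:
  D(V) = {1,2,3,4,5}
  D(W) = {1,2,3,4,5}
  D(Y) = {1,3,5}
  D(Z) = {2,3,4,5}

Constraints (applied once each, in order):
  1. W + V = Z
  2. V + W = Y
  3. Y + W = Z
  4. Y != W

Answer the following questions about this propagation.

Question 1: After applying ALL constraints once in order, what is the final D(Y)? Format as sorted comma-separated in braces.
Answer: {3}

Derivation:
Constraint 1 (W + V = Z) on D(W)={1,2,3,4,5} D(V)={1,2,3,4,5} D(Z)={2,3,4,5}: W {1,2,3,4,5}->{1,2,3,4}; V {1,2,3,4,5}->{1,2,3,4}
Constraint 2 (V + W = Y) on D(V)={1,2,3,4} D(W)={1,2,3,4} D(Y)={1,3,5}: Y {1,3,5}->{3,5}
Constraint 3 (Y + W = Z) on D(Y)={3,5} D(W)={1,2,3,4} D(Z)={2,3,4,5}: Y {3,5}->{3}; W {1,2,3,4}->{1,2}; Z {2,3,4,5}->{4,5}
Constraint 4 (Y != W) on D(Y)={3} D(W)={1,2}: no change
So after all 4 constraints: D(Y) = {3}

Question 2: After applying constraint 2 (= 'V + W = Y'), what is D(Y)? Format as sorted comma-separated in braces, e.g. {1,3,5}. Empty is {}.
Answer: {3,5}

Derivation:
Constraint 1 (W + V = Z) on D(W)={1,2,3,4,5} D(V)={1,2,3,4,5} D(Z)={2,3,4,5}: W {1,2,3,4,5}->{1,2,3,4}; V {1,2,3,4,5}->{1,2,3,4}
Constraint 2 (V + W = Y) on D(V)={1,2,3,4} D(W)={1,2,3,4} D(Y)={1,3,5}: Y {1,3,5}->{3,5}
So after constraint 2: D(Y) = {3,5}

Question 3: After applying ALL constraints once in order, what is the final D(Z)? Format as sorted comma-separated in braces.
Answer: {4,5}

Derivation:
Constraint 1 (W + V = Z) on D(W)={1,2,3,4,5} D(V)={1,2,3,4,5} D(Z)={2,3,4,5}: W {1,2,3,4,5}->{1,2,3,4}; V {1,2,3,4,5}->{1,2,3,4}
Constraint 2 (V + W = Y) on D(V)={1,2,3,4} D(W)={1,2,3,4} D(Y)={1,3,5}: Y {1,3,5}->{3,5}
Constraint 3 (Y + W = Z) on D(Y)={3,5} D(W)={1,2,3,4} D(Z)={2,3,4,5}: Y {3,5}->{3}; W {1,2,3,4}->{1,2}; Z {2,3,4,5}->{4,5}
Constraint 4 (Y != W) on D(Y)={3} D(W)={1,2}: no change
So after all 4 constraints: D(Z) = {4,5}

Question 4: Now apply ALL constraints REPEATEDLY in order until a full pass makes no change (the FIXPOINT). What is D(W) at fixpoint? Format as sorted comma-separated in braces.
Answer: {}

Derivation:
pass 0 (initial): D(W)={1,2,3,4,5}
pass 1: V {1,2,3,4,5}->{1,2,3,4}; W {1,2,3,4,5}->{1,2}; Y {1,3,5}->{3}; Z {2,3,4,5}->{4,5}
pass 2: V {1,2,3,4}->{2}; W {1,2}->{1}; Z {4,5}->{4}
pass 3: V {2}->{}; W {1}->{}; Y {3}->{}; Z {4}->{}
pass 4: no change
Fixpoint after 4 passes: D(W) = {}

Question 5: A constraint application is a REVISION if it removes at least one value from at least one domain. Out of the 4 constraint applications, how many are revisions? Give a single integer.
Answer: 3

Derivation:
Constraint 1 (W + V = Z) on D(W)={1,2,3,4,5} D(V)={1,2,3,4,5} D(Z)={2,3,4,5}: W {1,2,3,4,5}->{1,2,3,4}; V {1,2,3,4,5}->{1,2,3,4} => REVISION
Constraint 2 (V + W = Y) on D(V)={1,2,3,4} D(W)={1,2,3,4} D(Y)={1,3,5}: Y {1,3,5}->{3,5} => REVISION
Constraint 3 (Y + W = Z) on D(Y)={3,5} D(W)={1,2,3,4} D(Z)={2,3,4,5}: Y {3,5}->{3}; W {1,2,3,4}->{1,2}; Z {2,3,4,5}->{4,5} => REVISION
Constraint 4 (Y != W) on D(Y)={3} D(W)={1,2}: no change => not a revision
Total revisions = 3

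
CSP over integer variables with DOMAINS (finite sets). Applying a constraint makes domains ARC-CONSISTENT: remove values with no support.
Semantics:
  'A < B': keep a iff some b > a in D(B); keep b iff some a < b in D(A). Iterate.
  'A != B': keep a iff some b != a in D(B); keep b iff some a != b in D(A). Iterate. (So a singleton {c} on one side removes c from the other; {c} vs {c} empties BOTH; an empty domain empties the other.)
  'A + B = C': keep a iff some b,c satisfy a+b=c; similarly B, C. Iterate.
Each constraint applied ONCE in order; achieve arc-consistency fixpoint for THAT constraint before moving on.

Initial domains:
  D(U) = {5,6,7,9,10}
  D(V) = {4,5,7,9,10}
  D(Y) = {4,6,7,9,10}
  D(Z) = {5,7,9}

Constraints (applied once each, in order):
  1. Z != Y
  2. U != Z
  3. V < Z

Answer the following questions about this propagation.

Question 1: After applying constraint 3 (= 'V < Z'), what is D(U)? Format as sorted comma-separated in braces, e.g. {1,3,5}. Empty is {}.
Answer: {5,6,7,9,10}

Derivation:
Constraint 1 (Z != Y) on D(Z)={5,7,9} D(Y)={4,6,7,9,10}: no change
Constraint 2 (U != Z) on D(U)={5,6,7,9,10} D(Z)={5,7,9}: no change
Constraint 3 (V < Z) on D(V)={4,5,7,9,10} D(Z)={5,7,9}: V {4,5,7,9,10}->{4,5,7}
So after constraint 3: D(U) = {5,6,7,9,10}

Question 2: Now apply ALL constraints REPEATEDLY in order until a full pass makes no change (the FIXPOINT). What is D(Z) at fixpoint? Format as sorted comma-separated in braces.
Answer: {5,7,9}

Derivation:
pass 0 (initial): D(Z)={5,7,9}
pass 1: V {4,5,7,9,10}->{4,5,7}
pass 2: no change
Fixpoint after 2 passes: D(Z) = {5,7,9}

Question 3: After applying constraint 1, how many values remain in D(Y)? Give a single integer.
Constraint 1 (Z != Y) on D(Z)={5,7,9} D(Y)={4,6,7,9,10}: no change
So after constraint 1: D(Y)={4,6,7,9,10}, size = 5

Answer: 5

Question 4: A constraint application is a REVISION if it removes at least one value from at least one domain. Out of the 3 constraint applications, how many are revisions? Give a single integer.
Answer: 1

Derivation:
Constraint 1 (Z != Y) on D(Z)={5,7,9} D(Y)={4,6,7,9,10}: no change => not a revision
Constraint 2 (U != Z) on D(U)={5,6,7,9,10} D(Z)={5,7,9}: no change => not a revision
Constraint 3 (V < Z) on D(V)={4,5,7,9,10} D(Z)={5,7,9}: V {4,5,7,9,10}->{4,5,7} => REVISION
Total revisions = 1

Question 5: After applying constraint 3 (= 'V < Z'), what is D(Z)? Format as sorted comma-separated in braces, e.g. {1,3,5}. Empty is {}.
Constraint 1 (Z != Y) on D(Z)={5,7,9} D(Y)={4,6,7,9,10}: no change
Constraint 2 (U != Z) on D(U)={5,6,7,9,10} D(Z)={5,7,9}: no change
Constraint 3 (V < Z) on D(V)={4,5,7,9,10} D(Z)={5,7,9}: V {4,5,7,9,10}->{4,5,7}
So after constraint 3: D(Z) = {5,7,9}

Answer: {5,7,9}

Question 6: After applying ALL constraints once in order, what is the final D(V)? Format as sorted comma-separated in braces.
Answer: {4,5,7}

Derivation:
Constraint 1 (Z != Y) on D(Z)={5,7,9} D(Y)={4,6,7,9,10}: no change
Constraint 2 (U != Z) on D(U)={5,6,7,9,10} D(Z)={5,7,9}: no change
Constraint 3 (V < Z) on D(V)={4,5,7,9,10} D(Z)={5,7,9}: V {4,5,7,9,10}->{4,5,7}
So after all 3 constraints: D(V) = {4,5,7}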